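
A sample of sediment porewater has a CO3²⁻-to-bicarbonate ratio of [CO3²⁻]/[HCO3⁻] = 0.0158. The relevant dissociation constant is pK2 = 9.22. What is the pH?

pH = 7.42

From K2 = [H⁺][CO3²⁻]/[HCO3⁻]:  pH = pK2 + log₁₀([CO3²⁻]/[HCO3⁻])
log₁₀(0.0158) = -1.801
pH = 9.22 + (-1.801) = 7.42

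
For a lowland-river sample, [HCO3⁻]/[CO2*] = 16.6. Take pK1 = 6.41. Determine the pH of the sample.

From K1 = [H⁺][HCO3⁻]/[CO2*]:  pH = pK1 + log₁₀([HCO3⁻]/[CO2*])
log₁₀(16.6) = +1.220
pH = 6.41 + (+1.220) = 7.63

pH = 7.63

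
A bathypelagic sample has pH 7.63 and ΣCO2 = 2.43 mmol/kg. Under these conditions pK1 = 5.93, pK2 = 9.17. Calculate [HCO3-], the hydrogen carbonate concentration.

α₁ = 1 / (1 + [H⁺]/K1 + K2/[H⁺]) = 1 / (1 + 10^-1.70 + 10^-1.54)
   = 1 / (1 + 0.019953 + 0.028840) = 1/1.0488 = 0.9535
[HCO3⁻] = α₁ × DIC = 0.9535 × 2.43 = 2.32 mmol/kg

[HCO3⁻] = 2.32 mmol/kg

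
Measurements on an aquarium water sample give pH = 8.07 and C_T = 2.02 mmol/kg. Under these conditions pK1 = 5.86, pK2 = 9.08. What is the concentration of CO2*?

[CO2*] = 11.3 μmol/kg

α₀ = 1 / (1 + K1/[H⁺] + K1K2/[H⁺]²) = 1 / (1 + 10^+2.21 + 10^+1.20)
   = 1 / (1 + 162.18 + 15.849) = 1/179.03 = 0.005586
[CO2*] = α₀ × DIC = 0.005586 × 2.02 = 0.0113 mmol/kg = 11.3 μmol/kg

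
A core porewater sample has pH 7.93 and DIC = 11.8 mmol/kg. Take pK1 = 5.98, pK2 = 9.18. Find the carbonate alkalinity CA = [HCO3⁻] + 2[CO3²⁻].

CA = [HCO3⁻] + 2[CO3²⁻] = (α₁ + 2α₂)·DIC
At pH 7.93: [H⁺]/K1 = 10^-1.95 = 0.011220, K2/[H⁺] = 10^-1.25 = 0.056234
α₁ = 1/(1 + 0.011220 + 0.056234) = 1/1.0675 = 0.9368; α₂ = α₁·K2/[H⁺] = 0.05268
α₁ + 2α₂ = 1.0422
CA = 1.0422 × 11.8 = 12.3 mmol/kg

CA = 12.3 mmol/kg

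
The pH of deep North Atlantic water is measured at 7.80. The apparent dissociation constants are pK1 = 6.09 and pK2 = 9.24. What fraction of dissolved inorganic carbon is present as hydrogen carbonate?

α₁ = 0.947

α₁ = 1 / (1 + [H⁺]/K1 + K2/[H⁺]) = 1 / (1 + 10^-1.71 + 10^-1.44)
   = 1 / (1 + 0.019498 + 0.036308) = 1/1.0558 = 0.9471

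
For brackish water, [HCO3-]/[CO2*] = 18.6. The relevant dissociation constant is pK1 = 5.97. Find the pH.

pH = 7.24

From K1 = [H⁺][HCO3-]/[CO2*]:  pH = pK1 + log₁₀([HCO3-]/[CO2*])
log₁₀(18.6) = +1.270
pH = 5.97 + (+1.270) = 7.24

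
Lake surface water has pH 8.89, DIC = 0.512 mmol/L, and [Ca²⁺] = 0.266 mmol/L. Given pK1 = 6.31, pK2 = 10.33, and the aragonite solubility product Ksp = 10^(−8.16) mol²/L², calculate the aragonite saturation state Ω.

Ω = 0.688

α₂ = 1 / (1 + [H⁺]/K2 + [H⁺]²/(K1K2)) = 1 / (1 + 10^+1.44 + 10^-1.14)
   = 1 / (1 + 27.542 + 0.072444) = 1/28.615 = 0.03495
[CO3²⁻] = α₂ × DIC = 0.03495 × 0.512 = 0.01789 mmol/L = 17.89 μmol/L
Ksp = 10^(−8.16) = 6.918×10^-9
Ω = [Ca²⁺][CO3²⁻]/Ksp = (0.266×10^-3)(1.789×10^-5) / 6.918×10^-9 = 0.688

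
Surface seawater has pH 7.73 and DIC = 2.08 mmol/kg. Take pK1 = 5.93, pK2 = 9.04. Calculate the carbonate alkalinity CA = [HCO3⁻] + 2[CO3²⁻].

CA = [HCO3⁻] + 2[CO3²⁻] = (α₁ + 2α₂)·DIC
At pH 7.73: [H⁺]/K1 = 10^-1.80 = 0.015849, K2/[H⁺] = 10^-1.31 = 0.048978
α₁ = 1/(1 + 0.015849 + 0.048978) = 1/1.0648 = 0.9391; α₂ = α₁·K2/[H⁺] = 0.04600
α₁ + 2α₂ = 1.0311
CA = 1.0311 × 2.08 = 2.14 mmol/kg

CA = 2.14 mmol/kg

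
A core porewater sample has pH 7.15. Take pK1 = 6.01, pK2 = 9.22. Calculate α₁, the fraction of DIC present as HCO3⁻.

α₁ = 1 / (1 + [H⁺]/K1 + K2/[H⁺]) = 1 / (1 + 10^-1.14 + 10^-2.07)
   = 1 / (1 + 0.072444 + 0.0085114) = 1/1.0810 = 0.9251

α₁ = 0.925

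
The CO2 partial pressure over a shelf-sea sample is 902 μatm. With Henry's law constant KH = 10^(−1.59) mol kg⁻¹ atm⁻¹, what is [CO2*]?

KH = 10^(−1.59) = 2.570×10^-2 mol kg⁻¹ atm⁻¹
[CO2*] = KH · pCO2 = 2.570×10^-2 × 902×10^-6 atm = 2.32×10^-5 mol/kg

[CO2*] = 23.2 μmol/kg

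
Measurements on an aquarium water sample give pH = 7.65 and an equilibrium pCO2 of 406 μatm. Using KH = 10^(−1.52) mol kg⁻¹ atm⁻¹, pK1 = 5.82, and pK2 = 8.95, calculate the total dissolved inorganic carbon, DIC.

[CO2*] = KH · pCO2 = 10^(−1.52) × 406×10^-6 = 1.226×10^-5 mol/kg
α₀ = 1/(1 + K1/[H⁺] + K1K2/[H⁺]²) = 1/(1 + 10^+1.83 + 10^+0.53) = 0.01389
DIC = [CO2*]/α₀ = 1.226×10^-5 / 0.01389 = 0.883 mmol/kg

DIC = 0.883 mmol/kg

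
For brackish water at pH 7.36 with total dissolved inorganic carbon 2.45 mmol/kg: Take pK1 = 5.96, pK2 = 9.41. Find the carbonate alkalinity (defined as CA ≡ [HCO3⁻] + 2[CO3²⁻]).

CA = 2.38 mmol/kg

CA = [HCO3⁻] + 2[CO3²⁻] = (α₁ + 2α₂)·DIC
At pH 7.36: [H⁺]/K1 = 10^-1.40 = 0.039811, K2/[H⁺] = 10^-2.05 = 0.0089125
α₁ = 1/(1 + 0.039811 + 0.0089125) = 1/1.0487 = 0.9535; α₂ = α₁·K2/[H⁺] = 0.008498
α₁ + 2α₂ = 0.9705
CA = 0.9705 × 2.45 = 2.38 mmol/kg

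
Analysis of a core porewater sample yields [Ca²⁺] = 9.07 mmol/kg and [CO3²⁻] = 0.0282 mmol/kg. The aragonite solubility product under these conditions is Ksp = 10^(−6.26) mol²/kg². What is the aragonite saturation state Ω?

Ksp = 10^(−6.26) = 5.495×10^-7
Ω = [Ca²⁺][CO3²⁻]/Ksp = (9.07×10^-3)(0.0282×10^-3) / 5.495×10^-7 = 0.465

Ω = 0.465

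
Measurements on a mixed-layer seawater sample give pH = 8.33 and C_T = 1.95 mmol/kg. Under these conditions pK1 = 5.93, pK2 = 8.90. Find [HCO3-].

α₁ = 1 / (1 + [H⁺]/K1 + K2/[H⁺]) = 1 / (1 + 10^-2.40 + 10^-0.57)
   = 1 / (1 + 0.0039811 + 0.26915) = 1/1.2731 = 0.7855
[HCO3⁻] = α₁ × DIC = 0.7855 × 1.95 = 1.53 mmol/kg

[HCO3⁻] = 1.53 mmol/kg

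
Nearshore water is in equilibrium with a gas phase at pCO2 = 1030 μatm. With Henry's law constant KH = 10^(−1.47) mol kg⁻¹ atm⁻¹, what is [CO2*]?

KH = 10^(−1.47) = 3.388×10^-2 mol kg⁻¹ atm⁻¹
[CO2*] = KH · pCO2 = 3.388×10^-2 × 1030×10^-6 atm = 3.49×10^-5 mol/kg

[CO2*] = 34.9 μmol/kg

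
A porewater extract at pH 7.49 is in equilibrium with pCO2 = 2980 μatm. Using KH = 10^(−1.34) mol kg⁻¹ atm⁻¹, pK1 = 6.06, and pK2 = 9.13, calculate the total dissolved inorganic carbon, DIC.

[CO2*] = KH · pCO2 = 10^(−1.34) × 2980×10^-6 = 1.362×10^-4 mol/kg
α₀ = 1/(1 + K1/[H⁺] + K1K2/[H⁺]²) = 1/(1 + 10^+1.43 + 10^-0.21) = 0.03505
DIC = [CO2*]/α₀ = 1.362×10^-4 / 0.03505 = 3.89 mmol/kg

DIC = 3.89 mmol/kg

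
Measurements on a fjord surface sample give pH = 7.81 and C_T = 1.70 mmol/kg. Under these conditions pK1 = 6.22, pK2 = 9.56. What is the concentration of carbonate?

[CO3²⁻] = 0.0290 mmol/kg

α₂ = 1 / (1 + [H⁺]/K2 + [H⁺]²/(K1K2)) = 1 / (1 + 10^+1.75 + 10^+0.16)
   = 1 / (1 + 56.234 + 1.4454) = 1/58.680 = 0.01704
[CO3²⁻] = α₂ × DIC = 0.01704 × 1.70 = 0.0290 mmol/kg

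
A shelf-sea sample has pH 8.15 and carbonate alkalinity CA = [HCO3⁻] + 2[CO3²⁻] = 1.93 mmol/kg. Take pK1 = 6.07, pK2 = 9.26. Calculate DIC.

CA = [HCO3⁻] + 2[CO3²⁻] = (α₁ + 2α₂)·DIC
At pH 8.15: [H⁺]/K1 = 10^-2.08 = 0.0083176, K2/[H⁺] = 10^-1.11 = 0.077625
α₁ = 1/(1 + 0.0083176 + 0.077625) = 1/1.0859 = 0.9209; α₂ = α₁·K2/[H⁺] = 0.07148
α₁ + 2α₂ = 1.0638
DIC = CA / (α₁ + 2α₂) = 1.93 / 1.0638 = 1.81 mmol/kg

DIC = 1.81 mmol/kg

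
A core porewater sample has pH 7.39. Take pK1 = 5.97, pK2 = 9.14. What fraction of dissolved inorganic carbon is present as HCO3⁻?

α₁ = 0.947

α₁ = 1 / (1 + [H⁺]/K1 + K2/[H⁺]) = 1 / (1 + 10^-1.42 + 10^-1.75)
   = 1 / (1 + 0.038019 + 0.017783) = 1/1.0558 = 0.9471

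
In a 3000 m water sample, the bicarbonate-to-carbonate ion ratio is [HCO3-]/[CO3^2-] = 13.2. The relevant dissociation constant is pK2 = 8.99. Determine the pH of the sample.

From K2 = [H⁺][CO3^2-]/[HCO3-]:  pH = pK2 − log₁₀([HCO3-]/[CO3^2-])
log₁₀(13.2) = +1.121
pH = 8.99 − (+1.121) = 7.87

pH = 7.87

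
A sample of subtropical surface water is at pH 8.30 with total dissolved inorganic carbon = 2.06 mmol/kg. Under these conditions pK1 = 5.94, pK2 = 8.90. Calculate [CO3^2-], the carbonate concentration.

α₂ = 1 / (1 + [H⁺]/K2 + [H⁺]²/(K1K2)) = 1 / (1 + 10^+0.60 + 10^-1.76)
   = 1 / (1 + 3.9811 + 0.017378) = 1/4.9984 = 0.2001
[CO3²⁻] = α₂ × DIC = 0.2001 × 2.06 = 0.412 mmol/kg

[CO3²⁻] = 0.412 mmol/kg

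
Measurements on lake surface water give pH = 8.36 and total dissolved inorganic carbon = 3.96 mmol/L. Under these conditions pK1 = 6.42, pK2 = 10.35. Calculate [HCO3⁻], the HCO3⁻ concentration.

[HCO3⁻] = 3.88 mmol/L

α₁ = 1 / (1 + [H⁺]/K1 + K2/[H⁺]) = 1 / (1 + 10^-1.94 + 10^-1.99)
   = 1 / (1 + 0.011482 + 0.010233) = 1/1.0217 = 0.9787
[HCO3⁻] = α₁ × DIC = 0.9787 × 3.96 = 3.88 mmol/L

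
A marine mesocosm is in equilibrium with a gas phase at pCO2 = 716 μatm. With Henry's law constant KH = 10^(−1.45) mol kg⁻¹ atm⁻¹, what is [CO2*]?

[CO2*] = 25.4 μmol/kg

KH = 10^(−1.45) = 3.548×10^-2 mol kg⁻¹ atm⁻¹
[CO2*] = KH · pCO2 = 3.548×10^-2 × 716×10^-6 atm = 2.54×10^-5 mol/kg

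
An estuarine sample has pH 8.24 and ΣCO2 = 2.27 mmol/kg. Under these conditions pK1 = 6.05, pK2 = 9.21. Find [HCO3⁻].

α₁ = 1 / (1 + [H⁺]/K1 + K2/[H⁺]) = 1 / (1 + 10^-2.19 + 10^-0.97)
   = 1 / (1 + 0.0064565 + 0.10715) = 1/1.1136 = 0.8980
[HCO3⁻] = α₁ × DIC = 0.8980 × 2.27 = 2.04 mmol/kg

[HCO3⁻] = 2.04 mmol/kg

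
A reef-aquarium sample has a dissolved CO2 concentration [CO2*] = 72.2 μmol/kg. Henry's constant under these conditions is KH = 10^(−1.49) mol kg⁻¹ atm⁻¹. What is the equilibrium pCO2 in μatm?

KH = 10^(−1.49) = 3.236×10^-2 mol kg⁻¹ atm⁻¹
pCO2 = [CO2*]/KH = 72.2×10^-6 / 3.236×10^-2 = 2.23×10^-3 atm = 2230 μatm

pCO2 = 2230 μatm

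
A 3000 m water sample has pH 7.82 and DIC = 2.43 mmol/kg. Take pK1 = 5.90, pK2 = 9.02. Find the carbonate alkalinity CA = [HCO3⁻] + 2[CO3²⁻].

CA = [HCO3⁻] + 2[CO3²⁻] = (α₁ + 2α₂)·DIC
At pH 7.82: [H⁺]/K1 = 10^-1.92 = 0.012023, K2/[H⁺] = 10^-1.20 = 0.063096
α₁ = 1/(1 + 0.012023 + 0.063096) = 1/1.0751 = 0.9301; α₂ = α₁·K2/[H⁺] = 0.05869
α₁ + 2α₂ = 1.0475
CA = 1.0475 × 2.43 = 2.55 mmol/kg

CA = 2.55 mmol/kg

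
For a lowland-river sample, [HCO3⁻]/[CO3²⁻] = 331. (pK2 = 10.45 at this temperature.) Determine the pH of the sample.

From K2 = [H⁺][CO3²⁻]/[HCO3⁻]:  pH = pK2 − log₁₀([HCO3⁻]/[CO3²⁻])
log₁₀(331) = +2.520
pH = 10.45 − (+2.520) = 7.93

pH = 7.93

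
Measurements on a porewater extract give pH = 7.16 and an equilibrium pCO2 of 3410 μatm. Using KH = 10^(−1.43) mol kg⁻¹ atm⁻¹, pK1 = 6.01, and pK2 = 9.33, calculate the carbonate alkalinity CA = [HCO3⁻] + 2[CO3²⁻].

[CO2*] = KH · pCO2 = 10^(−1.43) × 3410×10^-6 = 1.267×10^-4 mol/kg
α₀ = 1/(1 + K1/[H⁺] + K1K2/[H⁺]²) = 1/(1 + 10^+1.15 + 10^-1.02) = 0.06570
DIC = [CO2*]/α₀ = 1.267×10^-4 / 0.06570 = 1.928 mmol/kg
CA = (α₁ + 2α₂)·DIC = (0.9280 + 2×0.006274) × 1.928 = 1.81 mmol/kg

CA = 1.81 mmol/kg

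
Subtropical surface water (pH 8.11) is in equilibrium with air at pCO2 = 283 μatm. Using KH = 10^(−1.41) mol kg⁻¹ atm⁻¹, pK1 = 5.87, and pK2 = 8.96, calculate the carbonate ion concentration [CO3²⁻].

[CO2*] = KH · pCO2 = 10^(−1.41) × 283×10^-6 = 1.101×10^-5 mol/kg
α₀ = 1/(1 + K1/[H⁺] + K1K2/[H⁺]²) = 1/(1 + 10^+2.24 + 10^+1.39) = 0.005017
DIC = [CO2*]/α₀ = 1.101×10^-5 / 0.005017 = 2.195 mmol/kg
[CO3²⁻] = α₂·DIC; α₂ = 0.1231, so [CO3²⁻] = 0.1231 × 2.195 = 0.270 mmol/kg

[CO3²⁻] = 0.270 mmol/kg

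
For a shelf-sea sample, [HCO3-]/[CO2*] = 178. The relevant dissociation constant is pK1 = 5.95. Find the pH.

pH = 8.20

From K1 = [H⁺][HCO3-]/[CO2*]:  pH = pK1 + log₁₀([HCO3-]/[CO2*])
log₁₀(178) = +2.250
pH = 5.95 + (+2.250) = 8.20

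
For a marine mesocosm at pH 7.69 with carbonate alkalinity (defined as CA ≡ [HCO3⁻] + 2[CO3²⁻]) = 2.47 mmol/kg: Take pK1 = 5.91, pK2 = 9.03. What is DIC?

DIC = 2.40 mmol/kg

CA = [HCO3⁻] + 2[CO3²⁻] = (α₁ + 2α₂)·DIC
At pH 7.69: [H⁺]/K1 = 10^-1.78 = 0.016596, K2/[H⁺] = 10^-1.34 = 0.045709
α₁ = 1/(1 + 0.016596 + 0.045709) = 1/1.0623 = 0.9413; α₂ = α₁·K2/[H⁺] = 0.04303
α₁ + 2α₂ = 1.0274
DIC = CA / (α₁ + 2α₂) = 2.47 / 1.0274 = 2.40 mmol/kg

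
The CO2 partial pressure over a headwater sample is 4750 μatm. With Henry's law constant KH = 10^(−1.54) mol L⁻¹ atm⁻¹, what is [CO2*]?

[CO2*] = 137 μmol/L

KH = 10^(−1.54) = 2.884×10^-2 mol L⁻¹ atm⁻¹
[CO2*] = KH · pCO2 = 2.884×10^-2 × 4750×10^-6 atm = 1.37×10^-4 mol/L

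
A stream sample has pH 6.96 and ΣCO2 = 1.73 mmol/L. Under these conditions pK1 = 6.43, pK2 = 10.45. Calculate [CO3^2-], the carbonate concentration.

[CO3²⁻] = 0.432 μmol/L

α₂ = 1 / (1 + [H⁺]/K2 + [H⁺]²/(K1K2)) = 1 / (1 + 10^+3.49 + 10^+2.96)
   = 1 / (1 + 3090.3 + 912.01) = 1/4003.3 = 0.0002498
[CO3²⁻] = α₂ × DIC = 0.0002498 × 1.73 = 0.000432 mmol/L = 0.432 μmol/L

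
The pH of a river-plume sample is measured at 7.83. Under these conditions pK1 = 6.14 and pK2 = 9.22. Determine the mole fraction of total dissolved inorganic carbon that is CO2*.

α₀ = 1 / (1 + K1/[H⁺] + K1K2/[H⁺]²) = 1 / (1 + 10^+1.69 + 10^+0.30)
   = 1 / (1 + 48.978 + 1.9953) = 1/51.973 = 0.01924

α₀ = 0.0192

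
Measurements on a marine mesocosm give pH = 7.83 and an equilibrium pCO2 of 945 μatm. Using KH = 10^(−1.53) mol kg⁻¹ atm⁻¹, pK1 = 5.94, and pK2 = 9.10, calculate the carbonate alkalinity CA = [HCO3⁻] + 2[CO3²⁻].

[CO2*] = KH · pCO2 = 10^(−1.53) × 945×10^-6 = 2.789×10^-5 mol/kg
α₀ = 1/(1 + K1/[H⁺] + K1K2/[H⁺]²) = 1/(1 + 10^+1.89 + 10^+0.62) = 0.01208
DIC = [CO2*]/α₀ = 2.789×10^-5 / 0.01208 = 2.309 mmol/kg
CA = (α₁ + 2α₂)·DIC = (0.9376 + 2×0.05035) × 2.309 = 2.40 mmol/kg

CA = 2.40 mmol/kg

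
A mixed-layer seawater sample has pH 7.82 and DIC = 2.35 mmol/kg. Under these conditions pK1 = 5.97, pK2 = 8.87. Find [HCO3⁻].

α₁ = 1 / (1 + [H⁺]/K1 + K2/[H⁺]) = 1 / (1 + 10^-1.85 + 10^-1.05)
   = 1 / (1 + 0.014125 + 0.089125) = 1/1.1033 = 0.9064
[HCO3⁻] = α₁ × DIC = 0.9064 × 2.35 = 2.13 mmol/kg

[HCO3⁻] = 2.13 mmol/kg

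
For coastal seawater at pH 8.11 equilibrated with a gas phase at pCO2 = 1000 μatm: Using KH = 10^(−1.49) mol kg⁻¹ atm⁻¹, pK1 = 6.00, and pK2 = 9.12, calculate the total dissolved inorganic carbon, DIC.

[CO2*] = KH · pCO2 = 10^(−1.49) × 1000×10^-6 = 3.236×10^-5 mol/kg
α₀ = 1/(1 + K1/[H⁺] + K1K2/[H⁺]²) = 1/(1 + 10^+2.11 + 10^+1.10) = 0.007022
DIC = [CO2*]/α₀ = 3.236×10^-5 / 0.007022 = 4.61 mmol/kg

DIC = 4.61 mmol/kg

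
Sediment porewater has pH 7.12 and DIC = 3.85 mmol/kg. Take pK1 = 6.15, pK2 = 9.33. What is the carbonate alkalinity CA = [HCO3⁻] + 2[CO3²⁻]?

CA = 3.50 mmol/kg

CA = [HCO3⁻] + 2[CO3²⁻] = (α₁ + 2α₂)·DIC
At pH 7.12: [H⁺]/K1 = 10^-0.97 = 0.10715, K2/[H⁺] = 10^-2.21 = 0.0061660
α₁ = 1/(1 + 0.10715 + 0.0061660) = 1/1.1133 = 0.8982; α₂ = α₁·K2/[H⁺] = 0.005538
α₁ + 2α₂ = 0.9093
CA = 0.9093 × 3.85 = 3.50 mmol/kg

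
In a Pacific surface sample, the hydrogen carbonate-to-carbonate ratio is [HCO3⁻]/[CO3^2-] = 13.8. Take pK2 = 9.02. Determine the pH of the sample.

pH = 7.88

From K2 = [H⁺][CO3^2-]/[HCO3⁻]:  pH = pK2 − log₁₀([HCO3⁻]/[CO3^2-])
log₁₀(13.8) = +1.140
pH = 9.02 − (+1.140) = 7.88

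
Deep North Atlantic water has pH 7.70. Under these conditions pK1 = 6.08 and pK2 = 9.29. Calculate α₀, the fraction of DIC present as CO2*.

α₀ = 0.0229

α₀ = 1 / (1 + K1/[H⁺] + K1K2/[H⁺]²) = 1 / (1 + 10^+1.62 + 10^+0.03)
   = 1 / (1 + 41.687 + 1.0715) = 1/43.758 = 0.02285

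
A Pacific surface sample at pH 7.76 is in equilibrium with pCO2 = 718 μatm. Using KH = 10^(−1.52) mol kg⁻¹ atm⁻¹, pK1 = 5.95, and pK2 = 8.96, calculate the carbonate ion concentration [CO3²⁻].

[CO2*] = KH · pCO2 = 10^(−1.52) × 718×10^-6 = 2.168×10^-5 mol/kg
α₀ = 1/(1 + K1/[H⁺] + K1K2/[H⁺]²) = 1/(1 + 10^+1.81 + 10^+0.61) = 0.01436
DIC = [CO2*]/α₀ = 2.168×10^-5 / 0.01436 = 1.510 mmol/kg
[CO3²⁻] = α₂·DIC; α₂ = 0.05850, so [CO3²⁻] = 0.05850 × 1.510 = 0.0883 mmol/kg

[CO3²⁻] = 0.0883 mmol/kg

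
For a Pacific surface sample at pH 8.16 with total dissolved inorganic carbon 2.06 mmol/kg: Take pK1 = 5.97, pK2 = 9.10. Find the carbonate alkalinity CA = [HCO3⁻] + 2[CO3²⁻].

CA = [HCO3⁻] + 2[CO3²⁻] = (α₁ + 2α₂)·DIC
At pH 8.16: [H⁺]/K1 = 10^-2.19 = 0.0064565, K2/[H⁺] = 10^-0.94 = 0.11482
α₁ = 1/(1 + 0.0064565 + 0.11482) = 1/1.1213 = 0.8918; α₂ = α₁·K2/[H⁺] = 0.1024
α₁ + 2α₂ = 1.0966
CA = 1.0966 × 2.06 = 2.26 mmol/kg

CA = 2.26 mmol/kg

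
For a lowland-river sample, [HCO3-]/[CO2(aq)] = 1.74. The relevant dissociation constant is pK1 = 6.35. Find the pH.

From K1 = [H⁺][HCO3-]/[CO2(aq)]:  pH = pK1 + log₁₀([HCO3-]/[CO2(aq)])
log₁₀(1.74) = +0.241
pH = 6.35 + (+0.241) = 6.59

pH = 6.59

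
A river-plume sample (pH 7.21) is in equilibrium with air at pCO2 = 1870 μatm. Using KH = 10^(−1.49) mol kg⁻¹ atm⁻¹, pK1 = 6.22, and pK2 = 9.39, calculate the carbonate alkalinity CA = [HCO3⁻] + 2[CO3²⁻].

[CO2*] = KH · pCO2 = 10^(−1.49) × 1870×10^-6 = 6.051×10^-5 mol/kg
α₀ = 1/(1 + K1/[H⁺] + K1K2/[H⁺]²) = 1/(1 + 10^+0.99 + 10^-1.19) = 0.09228
DIC = [CO2*]/α₀ = 6.051×10^-5 / 0.09228 = 0.6558 mmol/kg
CA = (α₁ + 2α₂)·DIC = (0.9018 + 2×0.005958) × 0.6558 = 0.599 mmol/kg

CA = 0.599 mmol/kg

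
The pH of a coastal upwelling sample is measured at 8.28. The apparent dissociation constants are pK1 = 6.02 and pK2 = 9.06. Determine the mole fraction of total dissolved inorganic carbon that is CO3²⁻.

α₂ = 1 / (1 + [H⁺]/K2 + [H⁺]²/(K1K2)) = 1 / (1 + 10^+0.78 + 10^-1.48)
   = 1 / (1 + 6.0256 + 0.033113) = 1/7.0587 = 0.1417

α₂ = 0.142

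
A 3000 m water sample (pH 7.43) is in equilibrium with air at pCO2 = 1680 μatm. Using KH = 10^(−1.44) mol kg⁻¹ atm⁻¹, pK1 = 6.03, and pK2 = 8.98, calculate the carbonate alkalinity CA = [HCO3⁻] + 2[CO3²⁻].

[CO2*] = KH · pCO2 = 10^(−1.44) × 1680×10^-6 = 6.100×10^-5 mol/kg
α₀ = 1/(1 + K1/[H⁺] + K1K2/[H⁺]²) = 1/(1 + 10^+1.40 + 10^-0.15) = 0.03728
DIC = [CO2*]/α₀ = 6.100×10^-5 / 0.03728 = 1.636 mmol/kg
CA = (α₁ + 2α₂)·DIC = (0.9363 + 2×0.02639) × 1.636 = 1.62 mmol/kg

CA = 1.62 mmol/kg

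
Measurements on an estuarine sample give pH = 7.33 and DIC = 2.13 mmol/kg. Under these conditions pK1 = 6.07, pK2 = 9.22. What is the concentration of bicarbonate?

[HCO3⁻] = 1.99 mmol/kg

α₁ = 1 / (1 + [H⁺]/K1 + K2/[H⁺]) = 1 / (1 + 10^-1.26 + 10^-1.89)
   = 1 / (1 + 0.054954 + 0.012882) = 1/1.0678 = 0.9365
[HCO3⁻] = α₁ × DIC = 0.9365 × 2.13 = 1.99 mmol/kg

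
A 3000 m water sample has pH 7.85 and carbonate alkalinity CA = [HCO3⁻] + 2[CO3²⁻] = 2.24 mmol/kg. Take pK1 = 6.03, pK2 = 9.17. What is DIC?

DIC = 2.17 mmol/kg

CA = [HCO3⁻] + 2[CO3²⁻] = (α₁ + 2α₂)·DIC
At pH 7.85: [H⁺]/K1 = 10^-1.82 = 0.015136, K2/[H⁺] = 10^-1.32 = 0.047863
α₁ = 1/(1 + 0.015136 + 0.047863) = 1/1.0630 = 0.9407; α₂ = α₁·K2/[H⁺] = 0.04503
α₁ + 2α₂ = 1.0308
DIC = CA / (α₁ + 2α₂) = 2.24 / 1.0308 = 2.17 mmol/kg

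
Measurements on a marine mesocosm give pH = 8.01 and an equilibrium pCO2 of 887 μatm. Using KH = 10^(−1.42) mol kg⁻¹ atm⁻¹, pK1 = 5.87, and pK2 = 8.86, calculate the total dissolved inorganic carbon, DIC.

[CO2*] = KH · pCO2 = 10^(−1.42) × 887×10^-6 = 3.372×10^-5 mol/kg
α₀ = 1/(1 + K1/[H⁺] + K1K2/[H⁺]²) = 1/(1 + 10^+2.14 + 10^+1.29) = 0.006308
DIC = [CO2*]/α₀ = 3.372×10^-5 / 0.006308 = 5.35 mmol/kg

DIC = 5.35 mmol/kg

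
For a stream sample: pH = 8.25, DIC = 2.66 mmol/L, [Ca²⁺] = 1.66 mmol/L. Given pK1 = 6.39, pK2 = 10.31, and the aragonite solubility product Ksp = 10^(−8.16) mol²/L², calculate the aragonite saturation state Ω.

Ω = 5.44

α₂ = 1 / (1 + [H⁺]/K2 + [H⁺]²/(K1K2)) = 1 / (1 + 10^+2.06 + 10^+0.20)
   = 1 / (1 + 114.82 + 1.5849) = 1/117.40 = 0.008518
[CO3²⁻] = α₂ × DIC = 0.008518 × 2.66 = 0.02266 mmol/L
Ksp = 10^(−8.16) = 6.918×10^-9
Ω = [Ca²⁺][CO3²⁻]/Ksp = (1.66×10^-3)(2.266×10^-5) / 6.918×10^-9 = 5.44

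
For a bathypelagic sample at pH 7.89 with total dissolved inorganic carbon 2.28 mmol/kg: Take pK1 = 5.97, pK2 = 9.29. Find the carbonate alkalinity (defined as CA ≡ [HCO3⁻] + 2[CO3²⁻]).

CA = 2.34 mmol/kg

CA = [HCO3⁻] + 2[CO3²⁻] = (α₁ + 2α₂)·DIC
At pH 7.89: [H⁺]/K1 = 10^-1.92 = 0.012023, K2/[H⁺] = 10^-1.40 = 0.039811
α₁ = 1/(1 + 0.012023 + 0.039811) = 1/1.0518 = 0.9507; α₂ = α₁·K2/[H⁺] = 0.03785
α₁ + 2α₂ = 1.0264
CA = 1.0264 × 2.28 = 2.34 mmol/kg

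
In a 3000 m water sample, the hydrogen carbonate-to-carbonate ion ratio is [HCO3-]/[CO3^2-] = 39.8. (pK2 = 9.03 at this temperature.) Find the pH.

From K2 = [H⁺][CO3^2-]/[HCO3-]:  pH = pK2 − log₁₀([HCO3-]/[CO3^2-])
log₁₀(39.8) = +1.600
pH = 9.03 − (+1.600) = 7.43

pH = 7.43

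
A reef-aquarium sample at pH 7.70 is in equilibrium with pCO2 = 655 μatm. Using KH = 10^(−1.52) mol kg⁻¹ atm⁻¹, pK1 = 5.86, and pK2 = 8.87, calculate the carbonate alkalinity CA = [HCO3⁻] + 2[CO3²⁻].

[CO2*] = KH · pCO2 = 10^(−1.52) × 655×10^-6 = 1.978×10^-5 mol/kg
α₀ = 1/(1 + K1/[H⁺] + K1K2/[H⁺]²) = 1/(1 + 10^+1.84 + 10^+0.67) = 0.01336
DIC = [CO2*]/α₀ = 1.978×10^-5 / 0.01336 = 1.481 mmol/kg
CA = (α₁ + 2α₂)·DIC = (0.9242 + 2×0.06248) × 1.481 = 1.55 mmol/kg

CA = 1.55 mmol/kg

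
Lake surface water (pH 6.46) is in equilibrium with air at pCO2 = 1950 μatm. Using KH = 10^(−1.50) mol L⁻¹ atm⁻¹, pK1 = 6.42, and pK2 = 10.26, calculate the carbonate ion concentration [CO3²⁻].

[CO2*] = KH · pCO2 = 10^(−1.50) × 1950×10^-6 = 6.166×10^-5 mol/L
α₀ = 1/(1 + K1/[H⁺] + K1K2/[H⁺]²) = 1/(1 + 10^+0.04 + 10^-3.76) = 0.4770
DIC = [CO2*]/α₀ = 6.166×10^-5 / 0.4770 = 0.1293 mmol/L
[CO3²⁻] = α₂·DIC; α₂ = 8.288×10^-5, so [CO3²⁻] = 8.288×10^-5 × 0.1293 = 1.07×10^-5 mmol/L = 0.0107 μmol/L

[CO3²⁻] = 0.0107 μmol/L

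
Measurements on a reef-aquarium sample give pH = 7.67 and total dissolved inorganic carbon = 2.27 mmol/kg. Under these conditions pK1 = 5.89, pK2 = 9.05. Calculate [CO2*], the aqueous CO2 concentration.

[CO2*] = 0.0356 mmol/kg

α₀ = 1 / (1 + K1/[H⁺] + K1K2/[H⁺]²) = 1 / (1 + 10^+1.78 + 10^+0.40)
   = 1 / (1 + 60.256 + 2.5119) = 1/63.768 = 0.01568
[CO2*] = α₀ × DIC = 0.01568 × 2.27 = 0.0356 mmol/kg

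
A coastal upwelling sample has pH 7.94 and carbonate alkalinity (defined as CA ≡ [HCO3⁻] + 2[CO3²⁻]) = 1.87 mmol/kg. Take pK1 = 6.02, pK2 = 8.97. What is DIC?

DIC = 1.74 mmol/kg

CA = [HCO3⁻] + 2[CO3²⁻] = (α₁ + 2α₂)·DIC
At pH 7.94: [H⁺]/K1 = 10^-1.92 = 0.012023, K2/[H⁺] = 10^-1.03 = 0.093325
α₁ = 1/(1 + 0.012023 + 0.093325) = 1/1.1053 = 0.9047; α₂ = α₁·K2/[H⁺] = 0.08443
α₁ + 2α₂ = 1.0736
DIC = CA / (α₁ + 2α₂) = 1.87 / 1.0736 = 1.74 mmol/kg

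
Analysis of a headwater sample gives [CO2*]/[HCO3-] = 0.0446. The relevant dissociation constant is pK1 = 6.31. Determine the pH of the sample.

From K1 = [H⁺][HCO3-]/[CO2*]:  pH = pK1 − log₁₀([CO2*]/[HCO3-])
log₁₀(0.0446) = -1.351
pH = 6.31 − (-1.351) = 7.66

pH = 7.66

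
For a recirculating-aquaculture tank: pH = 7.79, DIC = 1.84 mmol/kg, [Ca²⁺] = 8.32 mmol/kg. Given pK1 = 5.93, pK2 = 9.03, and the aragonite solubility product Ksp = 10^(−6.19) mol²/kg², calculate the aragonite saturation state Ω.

α₂ = 1 / (1 + [H⁺]/K2 + [H⁺]²/(K1K2)) = 1 / (1 + 10^+1.24 + 10^-0.62)
   = 1 / (1 + 17.378 + 0.23988) = 1/18.618 = 0.05371
[CO3²⁻] = α₂ × DIC = 0.05371 × 1.84 = 0.09883 mmol/kg
Ksp = 10^(−6.19) = 6.457×10^-7
Ω = [Ca²⁺][CO3²⁻]/Ksp = (8.32×10^-3)(9.883×10^-5) / 6.457×10^-7 = 1.27

Ω = 1.27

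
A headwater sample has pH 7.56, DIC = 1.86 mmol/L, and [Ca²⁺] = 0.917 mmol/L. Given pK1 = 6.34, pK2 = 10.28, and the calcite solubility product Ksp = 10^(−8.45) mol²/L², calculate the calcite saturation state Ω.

α₂ = 1 / (1 + [H⁺]/K2 + [H⁺]²/(K1K2)) = 1 / (1 + 10^+2.72 + 10^+1.50)
   = 1 / (1 + 524.81 + 31.623) = 1/557.43 = 0.001794
[CO3²⁻] = α₂ × DIC = 0.001794 × 1.86 = 0.003337 mmol/L = 3.337 μmol/L
Ksp = 10^(−8.45) = 3.548×10^-9
Ω = [Ca²⁺][CO3²⁻]/Ksp = (0.917×10^-3)(3.337×10^-6) / 3.548×10^-9 = 0.862

Ω = 0.862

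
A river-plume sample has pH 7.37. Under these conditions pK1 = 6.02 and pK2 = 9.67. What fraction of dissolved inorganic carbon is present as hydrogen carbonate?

α₁ = 0.953

α₁ = 1 / (1 + [H⁺]/K1 + K2/[H⁺]) = 1 / (1 + 10^-1.35 + 10^-2.30)
   = 1 / (1 + 0.044668 + 0.0050119) = 1/1.0497 = 0.9527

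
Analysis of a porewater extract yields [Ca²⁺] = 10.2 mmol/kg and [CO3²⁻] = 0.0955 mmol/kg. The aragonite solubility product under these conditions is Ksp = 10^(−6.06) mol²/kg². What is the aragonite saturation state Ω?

Ω = 1.12

Ksp = 10^(−6.06) = 8.710×10^-7
Ω = [Ca²⁺][CO3²⁻]/Ksp = (10.2×10^-3)(0.0955×10^-3) / 8.710×10^-7 = 1.12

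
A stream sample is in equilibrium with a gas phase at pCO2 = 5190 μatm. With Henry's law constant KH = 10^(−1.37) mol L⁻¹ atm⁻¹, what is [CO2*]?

[CO2*] = 221 μmol/L

KH = 10^(−1.37) = 4.266×10^-2 mol L⁻¹ atm⁻¹
[CO2*] = KH · pCO2 = 4.266×10^-2 × 5190×10^-6 atm = 2.21×10^-4 mol/L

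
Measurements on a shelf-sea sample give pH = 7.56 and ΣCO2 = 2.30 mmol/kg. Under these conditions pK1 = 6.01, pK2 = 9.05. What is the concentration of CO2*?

[CO2*] = 0.0611 mmol/kg

α₀ = 1 / (1 + K1/[H⁺] + K1K2/[H⁺]²) = 1 / (1 + 10^+1.55 + 10^+0.06)
   = 1 / (1 + 35.481 + 1.1482) = 1/37.629 = 0.02657
[CO2*] = α₀ × DIC = 0.02657 × 2.30 = 0.0611 mmol/kg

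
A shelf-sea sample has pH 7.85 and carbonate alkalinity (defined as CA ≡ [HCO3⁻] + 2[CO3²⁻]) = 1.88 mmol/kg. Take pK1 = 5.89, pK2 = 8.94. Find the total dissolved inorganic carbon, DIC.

CA = [HCO3⁻] + 2[CO3²⁻] = (α₁ + 2α₂)·DIC
At pH 7.85: [H⁺]/K1 = 10^-1.96 = 0.010965, K2/[H⁺] = 10^-1.09 = 0.081283
α₁ = 1/(1 + 0.010965 + 0.081283) = 1/1.0922 = 0.9155; α₂ = α₁·K2/[H⁺] = 0.07442
α₁ + 2α₂ = 1.0644
DIC = CA / (α₁ + 2α₂) = 1.88 / 1.0644 = 1.77 mmol/kg

DIC = 1.77 mmol/kg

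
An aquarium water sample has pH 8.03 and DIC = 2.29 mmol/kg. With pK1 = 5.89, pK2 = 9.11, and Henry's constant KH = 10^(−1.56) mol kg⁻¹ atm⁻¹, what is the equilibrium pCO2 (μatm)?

pCO2 = 552 μatm

α₀ = 1 / (1 + K1/[H⁺] + K1K2/[H⁺]²) = 1 / (1 + 10^+2.14 + 10^+1.06)
   = 1 / (1 + 138.04 + 11.482) = 1/150.52 = 0.006644
[CO2*] = α₀ × DIC = 0.006644 × 2.29 = 0.01521 mmol/kg = 15.21 μmol/kg
pCO2 = [CO2*]/KH = 1.521×10^-5 / 2.754×10^-2 = 552 μatm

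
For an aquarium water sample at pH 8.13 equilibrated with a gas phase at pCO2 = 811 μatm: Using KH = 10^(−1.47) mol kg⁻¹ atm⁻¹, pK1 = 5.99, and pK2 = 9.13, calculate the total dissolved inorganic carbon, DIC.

[CO2*] = KH · pCO2 = 10^(−1.47) × 811×10^-6 = 2.748×10^-5 mol/kg
α₀ = 1/(1 + K1/[H⁺] + K1K2/[H⁺]²) = 1/(1 + 10^+2.14 + 10^+1.14) = 0.006543
DIC = [CO2*]/α₀ = 2.748×10^-5 / 0.006543 = 4.20 mmol/kg

DIC = 4.20 mmol/kg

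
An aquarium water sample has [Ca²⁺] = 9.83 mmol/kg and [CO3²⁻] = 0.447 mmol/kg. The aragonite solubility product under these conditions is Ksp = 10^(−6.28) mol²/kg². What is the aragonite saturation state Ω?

Ω = 8.37

Ksp = 10^(−6.28) = 5.248×10^-7
Ω = [Ca²⁺][CO3²⁻]/Ksp = (9.83×10^-3)(0.447×10^-3) / 5.248×10^-7 = 8.37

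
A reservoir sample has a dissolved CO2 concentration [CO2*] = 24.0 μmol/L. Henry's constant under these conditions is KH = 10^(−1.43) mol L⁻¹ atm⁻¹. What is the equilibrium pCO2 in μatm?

pCO2 = 646 μatm

KH = 10^(−1.43) = 3.715×10^-2 mol L⁻¹ atm⁻¹
pCO2 = [CO2*]/KH = 24.0×10^-6 / 3.715×10^-2 = 6.46×10^-4 atm = 646 μatm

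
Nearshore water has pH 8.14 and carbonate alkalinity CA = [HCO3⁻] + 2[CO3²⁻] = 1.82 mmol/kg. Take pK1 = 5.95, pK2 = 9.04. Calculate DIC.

DIC = 1.65 mmol/kg

CA = [HCO3⁻] + 2[CO3²⁻] = (α₁ + 2α₂)·DIC
At pH 8.14: [H⁺]/K1 = 10^-2.19 = 0.0064565, K2/[H⁺] = 10^-0.90 = 0.12589
α₁ = 1/(1 + 0.0064565 + 0.12589) = 1/1.1323 = 0.8831; α₂ = α₁·K2/[H⁺] = 0.1112
α₁ + 2α₂ = 1.1055
DIC = CA / (α₁ + 2α₂) = 1.82 / 1.1055 = 1.65 mmol/kg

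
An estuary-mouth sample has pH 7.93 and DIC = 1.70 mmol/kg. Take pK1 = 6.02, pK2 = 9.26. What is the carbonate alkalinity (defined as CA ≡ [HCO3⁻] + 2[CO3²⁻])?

CA = 1.76 mmol/kg

CA = [HCO3⁻] + 2[CO3²⁻] = (α₁ + 2α₂)·DIC
At pH 7.93: [H⁺]/K1 = 10^-1.91 = 0.012303, K2/[H⁺] = 10^-1.33 = 0.046774
α₁ = 1/(1 + 0.012303 + 0.046774) = 1/1.0591 = 0.9442; α₂ = α₁·K2/[H⁺] = 0.04416
α₁ + 2α₂ = 1.0325
CA = 1.0325 × 1.70 = 1.76 mmol/kg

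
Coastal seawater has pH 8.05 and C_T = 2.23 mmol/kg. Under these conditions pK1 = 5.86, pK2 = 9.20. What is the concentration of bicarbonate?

[HCO3⁻] = 2.07 mmol/kg

α₁ = 1 / (1 + [H⁺]/K1 + K2/[H⁺]) = 1 / (1 + 10^-2.19 + 10^-1.15)
   = 1 / (1 + 0.0064565 + 0.070795) = 1/1.0773 = 0.9283
[HCO3⁻] = α₁ × DIC = 0.9283 × 2.23 = 2.07 mmol/kg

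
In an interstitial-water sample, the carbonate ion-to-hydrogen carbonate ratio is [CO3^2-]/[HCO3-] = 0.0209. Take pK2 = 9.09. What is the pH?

pH = 7.41

From K2 = [H⁺][CO3^2-]/[HCO3-]:  pH = pK2 + log₁₀([CO3^2-]/[HCO3-])
log₁₀(0.0209) = -1.680
pH = 9.09 + (-1.680) = 7.41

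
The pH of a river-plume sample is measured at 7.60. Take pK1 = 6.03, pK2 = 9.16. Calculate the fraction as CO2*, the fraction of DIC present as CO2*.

α₀ = 1 / (1 + K1/[H⁺] + K1K2/[H⁺]²) = 1 / (1 + 10^+1.57 + 10^+0.01)
   = 1 / (1 + 37.154 + 1.0233) = 1/39.177 = 0.02553

α₀ = 0.0255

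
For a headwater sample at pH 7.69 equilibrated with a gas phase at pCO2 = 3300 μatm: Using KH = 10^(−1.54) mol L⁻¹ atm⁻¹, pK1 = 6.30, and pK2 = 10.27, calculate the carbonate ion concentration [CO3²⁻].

[CO2*] = KH · pCO2 = 10^(−1.54) × 3300×10^-6 = 9.517×10^-5 mol/L
α₀ = 1/(1 + K1/[H⁺] + K1K2/[H⁺]²) = 1/(1 + 10^+1.39 + 10^-1.19) = 0.03904
DIC = [CO2*]/α₀ = 9.517×10^-5 / 0.03904 = 2.438 mmol/L
[CO3²⁻] = α₂·DIC; α₂ = 0.002521, so [CO3²⁻] = 0.002521 × 2.438 = 0.00614 mmol/L = 6.14 μmol/L

[CO3²⁻] = 6.14 μmol/L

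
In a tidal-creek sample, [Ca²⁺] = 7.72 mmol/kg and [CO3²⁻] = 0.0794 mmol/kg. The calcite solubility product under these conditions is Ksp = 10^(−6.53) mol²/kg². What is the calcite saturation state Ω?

Ω = 2.08

Ksp = 10^(−6.53) = 2.951×10^-7
Ω = [Ca²⁺][CO3²⁻]/Ksp = (7.72×10^-3)(0.0794×10^-3) / 2.951×10^-7 = 2.08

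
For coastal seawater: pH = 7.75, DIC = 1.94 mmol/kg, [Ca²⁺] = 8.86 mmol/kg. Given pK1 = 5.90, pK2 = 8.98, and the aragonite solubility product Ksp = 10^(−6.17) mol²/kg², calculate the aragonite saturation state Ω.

Ω = 1.40

α₂ = 1 / (1 + [H⁺]/K2 + [H⁺]²/(K1K2)) = 1 / (1 + 10^+1.23 + 10^-0.62)
   = 1 / (1 + 16.982 + 0.23988) = 1/18.222 = 0.05488
[CO3²⁻] = α₂ × DIC = 0.05488 × 1.94 = 0.1065 mmol/kg
Ksp = 10^(−6.17) = 6.761×10^-7
Ω = [Ca²⁺][CO3²⁻]/Ksp = (8.86×10^-3)(1.065×10^-4) / 6.761×10^-7 = 1.40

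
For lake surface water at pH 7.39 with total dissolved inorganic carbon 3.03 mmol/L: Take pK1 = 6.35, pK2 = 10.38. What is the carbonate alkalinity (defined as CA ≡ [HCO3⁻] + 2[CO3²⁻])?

CA = [HCO3⁻] + 2[CO3²⁻] = (α₁ + 2α₂)·DIC
At pH 7.39: [H⁺]/K1 = 10^-1.04 = 0.091201, K2/[H⁺] = 10^-2.99 = 0.0010233
α₁ = 1/(1 + 0.091201 + 0.0010233) = 1/1.0922 = 0.9156; α₂ = α₁·K2/[H⁺] = 0.0009369
α₁ + 2α₂ = 0.9174
CA = 0.9174 × 3.03 = 2.78 mmol/L

CA = 2.78 mmol/L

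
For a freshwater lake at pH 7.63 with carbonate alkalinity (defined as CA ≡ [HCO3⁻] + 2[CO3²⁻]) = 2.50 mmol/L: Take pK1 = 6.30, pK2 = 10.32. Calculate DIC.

DIC = 2.61 mmol/L

CA = [HCO3⁻] + 2[CO3²⁻] = (α₁ + 2α₂)·DIC
At pH 7.63: [H⁺]/K1 = 10^-1.33 = 0.046774, K2/[H⁺] = 10^-2.69 = 0.0020417
α₁ = 1/(1 + 0.046774 + 0.0020417) = 1/1.0488 = 0.9535; α₂ = α₁·K2/[H⁺] = 0.001947
α₁ + 2α₂ = 0.9574
DIC = CA / (α₁ + 2α₂) = 2.50 / 0.9574 = 2.61 mmol/L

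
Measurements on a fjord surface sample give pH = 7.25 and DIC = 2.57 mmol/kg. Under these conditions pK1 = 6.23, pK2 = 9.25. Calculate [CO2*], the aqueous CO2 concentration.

α₀ = 1 / (1 + K1/[H⁺] + K1K2/[H⁺]²) = 1 / (1 + 10^+1.02 + 10^-0.98)
   = 1 / (1 + 10.471 + 0.10471) = 1/11.576 = 0.08639
[CO2*] = α₀ × DIC = 0.08639 × 2.57 = 0.222 mmol/kg

[CO2*] = 0.222 mmol/kg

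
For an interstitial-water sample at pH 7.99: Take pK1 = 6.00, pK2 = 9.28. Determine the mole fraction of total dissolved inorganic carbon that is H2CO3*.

α₀ = 1 / (1 + K1/[H⁺] + K1K2/[H⁺]²) = 1 / (1 + 10^+1.99 + 10^+0.70)
   = 1 / (1 + 97.724 + 5.0119) = 1/103.74 = 0.009640

α₀ = 0.00964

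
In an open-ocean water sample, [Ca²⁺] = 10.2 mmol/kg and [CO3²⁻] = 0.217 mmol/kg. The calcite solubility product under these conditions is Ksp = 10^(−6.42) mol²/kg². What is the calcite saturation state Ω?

Ksp = 10^(−6.42) = 3.802×10^-7
Ω = [Ca²⁺][CO3²⁻]/Ksp = (10.2×10^-3)(0.217×10^-3) / 3.802×10^-7 = 5.82

Ω = 5.82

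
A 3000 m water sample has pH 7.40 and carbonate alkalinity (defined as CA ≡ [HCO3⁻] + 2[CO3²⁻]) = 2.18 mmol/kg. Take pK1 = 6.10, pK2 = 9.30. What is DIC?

DIC = 2.26 mmol/kg

CA = [HCO3⁻] + 2[CO3²⁻] = (α₁ + 2α₂)·DIC
At pH 7.40: [H⁺]/K1 = 10^-1.30 = 0.050119, K2/[H⁺] = 10^-1.90 = 0.012589
α₁ = 1/(1 + 0.050119 + 0.012589) = 1/1.0627 = 0.9410; α₂ = α₁·K2/[H⁺] = 0.01185
α₁ + 2α₂ = 0.9647
DIC = CA / (α₁ + 2α₂) = 2.18 / 0.9647 = 2.26 mmol/kg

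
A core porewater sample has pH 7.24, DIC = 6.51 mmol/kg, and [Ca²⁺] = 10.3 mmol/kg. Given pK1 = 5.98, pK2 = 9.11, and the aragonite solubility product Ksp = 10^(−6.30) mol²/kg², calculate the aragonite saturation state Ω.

Ω = 1.69

α₂ = 1 / (1 + [H⁺]/K2 + [H⁺]²/(K1K2)) = 1 / (1 + 10^+1.87 + 10^+0.61)
   = 1 / (1 + 74.131 + 4.0738) = 1/79.205 = 0.01263
[CO3²⁻] = α₂ × DIC = 0.01263 × 6.51 = 0.08219 mmol/kg
Ksp = 10^(−6.30) = 5.012×10^-7
Ω = [Ca²⁺][CO3²⁻]/Ksp = (10.3×10^-3)(8.219×10^-5) / 5.012×10^-7 = 1.69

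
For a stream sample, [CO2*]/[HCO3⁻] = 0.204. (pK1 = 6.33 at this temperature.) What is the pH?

From K1 = [H⁺][HCO3⁻]/[CO2*]:  pH = pK1 − log₁₀([CO2*]/[HCO3⁻])
log₁₀(0.204) = -0.690
pH = 6.33 − (-0.690) = 7.02

pH = 7.02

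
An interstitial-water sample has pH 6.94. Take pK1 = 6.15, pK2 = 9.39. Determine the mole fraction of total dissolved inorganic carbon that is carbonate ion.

α₂ = 0.00304

α₂ = 1 / (1 + [H⁺]/K2 + [H⁺]²/(K1K2)) = 1 / (1 + 10^+2.45 + 10^+1.66)
   = 1 / (1 + 281.84 + 45.709) = 1/328.55 = 0.003044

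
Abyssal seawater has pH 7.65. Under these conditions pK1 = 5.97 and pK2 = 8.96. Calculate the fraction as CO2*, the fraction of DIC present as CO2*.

α₀ = 0.0195

α₀ = 1 / (1 + K1/[H⁺] + K1K2/[H⁺]²) = 1 / (1 + 10^+1.68 + 10^+0.37)
   = 1 / (1 + 47.863 + 2.3442) = 1/51.207 = 0.01953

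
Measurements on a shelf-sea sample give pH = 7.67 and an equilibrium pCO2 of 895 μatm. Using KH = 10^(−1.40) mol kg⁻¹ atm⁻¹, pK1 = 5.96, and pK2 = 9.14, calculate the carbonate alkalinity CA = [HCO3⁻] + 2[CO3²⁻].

[CO2*] = KH · pCO2 = 10^(−1.40) × 895×10^-6 = 3.563×10^-5 mol/kg
α₀ = 1/(1 + K1/[H⁺] + K1K2/[H⁺]²) = 1/(1 + 10^+1.71 + 10^+0.24) = 0.01851
DIC = [CO2*]/α₀ = 3.563×10^-5 / 0.01851 = 1.925 mmol/kg
CA = (α₁ + 2α₂)·DIC = (0.9493 + 2×0.03217) × 1.925 = 1.95 mmol/kg

CA = 1.95 mmol/kg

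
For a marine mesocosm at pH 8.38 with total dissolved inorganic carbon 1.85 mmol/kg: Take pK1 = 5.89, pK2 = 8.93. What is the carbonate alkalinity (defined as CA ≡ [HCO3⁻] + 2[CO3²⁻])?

CA = [HCO3⁻] + 2[CO3²⁻] = (α₁ + 2α₂)·DIC
At pH 8.38: [H⁺]/K1 = 10^-2.49 = 0.0032359, K2/[H⁺] = 10^-0.55 = 0.28184
α₁ = 1/(1 + 0.0032359 + 0.28184) = 1/1.2851 = 0.7782; α₂ = α₁·K2/[H⁺] = 0.2193
α₁ + 2α₂ = 1.2168
CA = 1.2168 × 1.85 = 2.25 mmol/kg

CA = 2.25 mmol/kg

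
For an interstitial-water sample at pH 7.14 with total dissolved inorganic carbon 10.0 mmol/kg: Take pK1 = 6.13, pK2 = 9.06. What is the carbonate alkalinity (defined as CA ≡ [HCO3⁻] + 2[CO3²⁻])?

CA = 9.23 mmol/kg

CA = [HCO3⁻] + 2[CO3²⁻] = (α₁ + 2α₂)·DIC
At pH 7.14: [H⁺]/K1 = 10^-1.01 = 0.097724, K2/[H⁺] = 10^-1.92 = 0.012023
α₁ = 1/(1 + 0.097724 + 0.012023) = 1/1.1097 = 0.9011; α₂ = α₁·K2/[H⁺] = 0.01083
α₁ + 2α₂ = 0.9228
CA = 0.9228 × 10.0 = 9.23 mmol/kg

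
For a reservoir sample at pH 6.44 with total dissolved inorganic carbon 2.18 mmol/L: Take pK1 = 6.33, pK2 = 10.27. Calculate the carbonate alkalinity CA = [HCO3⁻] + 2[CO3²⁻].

CA = [HCO3⁻] + 2[CO3²⁻] = (α₁ + 2α₂)·DIC
At pH 6.44: [H⁺]/K1 = 10^-0.11 = 0.77625, K2/[H⁺] = 10^-3.83 = 0.00014791
α₁ = 1/(1 + 0.77625 + 0.00014791) = 1/1.7764 = 0.5629; α₂ = α₁·K2/[H⁺] = 8.326×10^-5
α₁ + 2α₂ = 0.5631
CA = 0.5631 × 2.18 = 1.23 mmol/L

CA = 1.23 mmol/L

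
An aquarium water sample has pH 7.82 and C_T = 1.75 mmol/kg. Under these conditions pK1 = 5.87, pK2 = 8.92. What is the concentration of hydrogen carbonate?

α₁ = 1 / (1 + [H⁺]/K1 + K2/[H⁺]) = 1 / (1 + 10^-1.95 + 10^-1.10)
   = 1 / (1 + 0.011220 + 0.079433) = 1/1.0907 = 0.9169
[HCO3⁻] = α₁ × DIC = 0.9169 × 1.75 = 1.60 mmol/kg

[HCO3⁻] = 1.60 mmol/kg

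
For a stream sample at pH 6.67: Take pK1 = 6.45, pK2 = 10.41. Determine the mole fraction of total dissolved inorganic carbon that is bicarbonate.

α₁ = 1 / (1 + [H⁺]/K1 + K2/[H⁺]) = 1 / (1 + 10^-0.22 + 10^-3.74)
   = 1 / (1 + 0.60256 + 0.00018197) = 1/1.6027 = 0.6239

α₁ = 0.624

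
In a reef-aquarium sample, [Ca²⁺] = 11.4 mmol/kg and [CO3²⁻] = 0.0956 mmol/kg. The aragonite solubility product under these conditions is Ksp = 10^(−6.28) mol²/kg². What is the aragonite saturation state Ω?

Ksp = 10^(−6.28) = 5.248×10^-7
Ω = [Ca²⁺][CO3²⁻]/Ksp = (11.4×10^-3)(0.0956×10^-3) / 5.248×10^-7 = 2.08

Ω = 2.08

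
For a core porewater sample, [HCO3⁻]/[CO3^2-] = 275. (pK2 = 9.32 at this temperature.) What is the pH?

pH = 6.88

From K2 = [H⁺][CO3^2-]/[HCO3⁻]:  pH = pK2 − log₁₀([HCO3⁻]/[CO3^2-])
log₁₀(275) = +2.439
pH = 9.32 − (+2.439) = 6.88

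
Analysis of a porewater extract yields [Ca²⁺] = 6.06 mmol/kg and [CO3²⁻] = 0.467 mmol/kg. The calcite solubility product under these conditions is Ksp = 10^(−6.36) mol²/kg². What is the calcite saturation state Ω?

Ω = 6.48

Ksp = 10^(−6.36) = 4.365×10^-7
Ω = [Ca²⁺][CO3²⁻]/Ksp = (6.06×10^-3)(0.467×10^-3) / 4.365×10^-7 = 6.48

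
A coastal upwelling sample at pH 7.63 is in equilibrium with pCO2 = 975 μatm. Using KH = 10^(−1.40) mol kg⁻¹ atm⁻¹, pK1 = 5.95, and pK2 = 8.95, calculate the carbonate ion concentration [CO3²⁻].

[CO2*] = KH · pCO2 = 10^(−1.40) × 975×10^-6 = 3.882×10^-5 mol/kg
α₀ = 1/(1 + K1/[H⁺] + K1K2/[H⁺]²) = 1/(1 + 10^+1.68 + 10^+0.36) = 0.01955
DIC = [CO2*]/α₀ = 3.882×10^-5 / 0.01955 = 1.986 mmol/kg
[CO3²⁻] = α₂·DIC; α₂ = 0.04478, so [CO3²⁻] = 0.04478 × 1.986 = 0.0889 mmol/kg

[CO3²⁻] = 0.0889 mmol/kg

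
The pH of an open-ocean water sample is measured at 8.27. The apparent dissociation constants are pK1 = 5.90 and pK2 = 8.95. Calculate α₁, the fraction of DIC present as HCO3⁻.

α₁ = 0.824

α₁ = 1 / (1 + [H⁺]/K1 + K2/[H⁺]) = 1 / (1 + 10^-2.37 + 10^-0.68)
   = 1 / (1 + 0.0042658 + 0.20893) = 1/1.2132 = 0.8243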